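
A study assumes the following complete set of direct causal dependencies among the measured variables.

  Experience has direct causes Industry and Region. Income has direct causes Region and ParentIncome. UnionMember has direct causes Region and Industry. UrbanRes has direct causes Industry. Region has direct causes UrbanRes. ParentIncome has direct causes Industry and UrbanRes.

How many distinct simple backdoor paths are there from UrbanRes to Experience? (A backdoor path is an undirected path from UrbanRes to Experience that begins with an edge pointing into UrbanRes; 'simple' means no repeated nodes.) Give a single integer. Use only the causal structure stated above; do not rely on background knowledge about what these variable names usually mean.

A backdoor path from UrbanRes to Experience is any simple undirected path whose first edge points into UrbanRes (i.e. leaves UrbanRes via a parent).
Parents of UrbanRes: {Industry}.
Enumerating:
  P1: UrbanRes <- Industry -> ParentIncome -> Income <- Region -> Experience
  P2: UrbanRes <- Industry -> UnionMember <- Region -> Experience
  P3: UrbanRes <- Industry -> Experience
That exhausts the simple backdoor paths. Count: 3.

3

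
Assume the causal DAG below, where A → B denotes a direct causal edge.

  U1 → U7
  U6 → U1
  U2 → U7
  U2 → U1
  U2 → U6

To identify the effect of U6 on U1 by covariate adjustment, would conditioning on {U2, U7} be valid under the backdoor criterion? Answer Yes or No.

Backdoor paths from U6 to U1 (paths whose first edge points into U6):
  P1: U6 <- U2 -> U1
  P2: U6 <- U2 -> U7 <- U1
Condition 1 (no descendant of U6 in the set): FAILS — U7 is a descendant of U6.
Condition 2 (every backdoor path blocked by {U2, U7}):
  P1: blocked at fork node U2 ∈ conditioning set.
  P2: blocked at fork node U2 ∈ conditioning set.
{U2, U7} does not satisfy the backdoor criterion.

No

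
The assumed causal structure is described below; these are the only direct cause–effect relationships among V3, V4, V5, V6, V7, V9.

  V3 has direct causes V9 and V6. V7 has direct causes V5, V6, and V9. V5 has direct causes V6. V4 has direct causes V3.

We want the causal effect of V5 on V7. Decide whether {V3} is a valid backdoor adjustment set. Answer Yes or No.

No

Backdoor paths from V5 to V7 (paths whose first edge points into V5):
  P1: V5 <- V6 -> V3 <- V9 -> V7
  P2: V5 <- V6 -> V7
Condition 1 (no descendant of V5 in the set): holds — descendants of V5 are {V7}; none are in {V3}.
Condition 2 (every backdoor path blocked by {V3}):
  P1: open — collider(s) V3 are conditioned on (or have a conditioned descendant) and no non-collider on the path is in the set.
  P2: open — no interior node is in the conditioning set.
{V3} does not satisfy the backdoor criterion.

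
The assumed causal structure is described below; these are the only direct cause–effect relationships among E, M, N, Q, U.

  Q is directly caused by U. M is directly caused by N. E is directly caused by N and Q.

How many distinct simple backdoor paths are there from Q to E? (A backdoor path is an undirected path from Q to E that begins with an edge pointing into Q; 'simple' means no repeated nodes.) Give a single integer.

A backdoor path from Q to E is any simple undirected path whose first edge points into Q (i.e. leaves Q via a parent).
Parents of Q: {U}.
No simple path from any parent of Q reaches E without revisiting Q, so there are no backdoor paths.

0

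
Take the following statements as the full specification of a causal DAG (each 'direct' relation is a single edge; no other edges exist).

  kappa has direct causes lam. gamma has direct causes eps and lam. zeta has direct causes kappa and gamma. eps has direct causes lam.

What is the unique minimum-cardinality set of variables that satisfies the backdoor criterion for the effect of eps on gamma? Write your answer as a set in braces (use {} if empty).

Variables eligible for adjustment (non-descendants of eps, excluding eps and gamma): {kappa, lam}.
Backdoor paths from eps to gamma:
  P1: eps <- lam -> kappa -> zeta <- gamma
  P2: eps <- lam -> gamma
The empty set is not sufficient: P2 (eps <- lam -> gamma) has no collider blocking it and no conditioned non-collider, so it is open.
Try {lam}:
  P1: blocked at fork node lam ∈ conditioning set.
  P2: blocked at fork node lam ∈ conditioning set.
{lam} contains no descendant of eps and blocks every backdoor path.
No other singleton works — e.g. {kappa} leaves P2 open — so {lam} is the unique smallest valid adjustment set.

{lam}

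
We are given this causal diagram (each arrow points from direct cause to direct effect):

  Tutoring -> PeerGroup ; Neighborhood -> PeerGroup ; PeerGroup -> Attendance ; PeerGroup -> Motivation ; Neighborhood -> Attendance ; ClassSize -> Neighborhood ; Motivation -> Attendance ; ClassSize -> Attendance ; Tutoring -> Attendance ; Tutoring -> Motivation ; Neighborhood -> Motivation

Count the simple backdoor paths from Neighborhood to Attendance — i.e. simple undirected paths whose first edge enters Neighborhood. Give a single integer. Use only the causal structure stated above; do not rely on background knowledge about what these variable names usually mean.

A backdoor path from Neighborhood to Attendance is any simple undirected path whose first edge points into Neighborhood (i.e. leaves Neighborhood via a parent).
Parents of Neighborhood: {ClassSize}.
Enumerating:
  P1: Neighborhood <- ClassSize -> Attendance
That exhausts the simple backdoor paths. Count: 1.

1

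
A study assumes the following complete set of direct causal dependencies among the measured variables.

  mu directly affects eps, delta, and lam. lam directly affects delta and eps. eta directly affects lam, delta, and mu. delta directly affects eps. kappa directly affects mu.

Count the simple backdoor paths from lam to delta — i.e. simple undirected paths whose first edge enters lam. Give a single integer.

6

A backdoor path from lam to delta is any simple undirected path whose first edge points into lam (i.e. leaves lam via a parent).
Parents of lam: {eta, mu}.
Enumerating:
  P1: lam <- eta -> mu -> delta
  P2: lam <- eta -> mu -> eps <- delta
  P3: lam <- eta -> delta
  P4: lam <- mu <- eta -> delta
  P5: lam <- mu -> delta
  P6: lam <- mu -> eps <- delta
That exhausts the simple backdoor paths. Count: 6.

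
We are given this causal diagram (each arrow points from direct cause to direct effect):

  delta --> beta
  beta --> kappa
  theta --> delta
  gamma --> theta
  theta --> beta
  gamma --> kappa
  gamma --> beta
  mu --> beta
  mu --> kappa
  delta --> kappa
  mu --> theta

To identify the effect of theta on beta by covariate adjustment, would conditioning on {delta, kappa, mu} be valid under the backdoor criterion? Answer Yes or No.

Backdoor paths from theta to beta (paths whose first edge points into theta):
  P1: theta <- gamma -> beta
  P2: theta <- gamma -> kappa <- mu -> beta
  P3: theta <- gamma -> kappa <- delta -> beta
  P4: theta <- gamma -> kappa <- beta
  P5: theta <- mu -> beta
  P6: theta <- mu -> kappa <- gamma -> beta
  P7: theta <- mu -> kappa <- delta -> beta
  P8: theta <- mu -> kappa <- beta
Condition 1 (no descendant of theta in the set): FAILS — delta and kappa are descendants of theta.
Condition 2 (every backdoor path blocked by {delta, kappa, mu}):
  P1: open — no interior node is in the conditioning set.
  P2: blocked at fork node mu ∈ conditioning set.
  P3: blocked at fork node delta ∈ conditioning set.
  P4: open — collider(s) kappa are conditioned on (or have a conditioned descendant) and no non-collider on the path is in the set.
  P5: blocked at fork node mu ∈ conditioning set.
  P6: blocked at fork node mu ∈ conditioning set.
  P7: blocked at fork node mu ∈ conditioning set.
  P8: blocked at fork node mu ∈ conditioning set.
{delta, kappa, mu} does not satisfy the backdoor criterion.

No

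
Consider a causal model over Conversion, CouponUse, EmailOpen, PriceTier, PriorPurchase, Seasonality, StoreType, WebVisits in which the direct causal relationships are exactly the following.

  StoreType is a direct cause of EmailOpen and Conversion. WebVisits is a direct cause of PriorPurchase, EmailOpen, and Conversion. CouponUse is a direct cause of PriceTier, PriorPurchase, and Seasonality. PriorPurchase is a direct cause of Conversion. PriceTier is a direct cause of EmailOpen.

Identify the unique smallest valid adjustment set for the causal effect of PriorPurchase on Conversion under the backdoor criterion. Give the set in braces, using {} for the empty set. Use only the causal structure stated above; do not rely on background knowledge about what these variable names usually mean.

Variables eligible for adjustment (non-descendants of PriorPurchase, excluding PriorPurchase and Conversion): {CouponUse, EmailOpen, PriceTier, Seasonality, StoreType, WebVisits}.
Backdoor paths from PriorPurchase to Conversion:
  P1: PriorPurchase <- WebVisits -> EmailOpen <- StoreType -> Conversion
  P2: PriorPurchase <- WebVisits -> Conversion
  P3: PriorPurchase <- CouponUse -> PriceTier -> EmailOpen <- WebVisits -> Conversion
  P4: PriorPurchase <- CouponUse -> PriceTier -> EmailOpen <- StoreType -> Conversion
The empty set is not sufficient: P2 (PriorPurchase <- WebVisits -> Conversion) has no collider blocking it and no conditioned non-collider, so it is open.
Try {WebVisits}:
  P1: blocked at fork node WebVisits ∈ conditioning set.
  P2: blocked at fork node WebVisits ∈ conditioning set.
  P3: blocked at collider EmailOpen (neither it nor any descendant is in the conditioning set).
  P4: blocked at collider EmailOpen (neither it nor any descendant is in the conditioning set).
{WebVisits} contains no descendant of PriorPurchase and blocks every backdoor path.
No other singleton works — e.g. {CouponUse} leaves P2 open — so {WebVisits} is the unique smallest valid adjustment set.

{WebVisits}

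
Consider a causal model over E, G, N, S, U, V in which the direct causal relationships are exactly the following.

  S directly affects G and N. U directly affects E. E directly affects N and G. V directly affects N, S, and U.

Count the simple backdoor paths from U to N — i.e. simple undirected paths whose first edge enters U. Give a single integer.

A backdoor path from U to N is any simple undirected path whose first edge points into U (i.e. leaves U via a parent).
Parents of U: {V}.
Enumerating:
  P1: U <- V -> S -> G <- E -> N
  P2: U <- V -> S -> N
  P3: U <- V -> N
That exhausts the simple backdoor paths. Count: 3.

3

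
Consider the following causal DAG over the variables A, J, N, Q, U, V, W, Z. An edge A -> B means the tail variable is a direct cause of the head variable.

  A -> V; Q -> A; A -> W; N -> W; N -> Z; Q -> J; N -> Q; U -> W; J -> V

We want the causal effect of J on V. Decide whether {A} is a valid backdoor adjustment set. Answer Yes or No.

Backdoor paths from J to V (paths whose first edge points into J):
  P1: J <- Q <- N -> W <- A -> V
  P2: J <- Q -> A -> V
Condition 1 (no descendant of J in the set): holds — descendants of J are {V}; none are in {A}.
Condition 2 (every backdoor path blocked by {A}):
  P1: blocked at collider W (neither it nor any descendant is in the conditioning set).
  P2: blocked at chain node A ∈ conditioning set.
{A} satisfies the backdoor criterion.

Yes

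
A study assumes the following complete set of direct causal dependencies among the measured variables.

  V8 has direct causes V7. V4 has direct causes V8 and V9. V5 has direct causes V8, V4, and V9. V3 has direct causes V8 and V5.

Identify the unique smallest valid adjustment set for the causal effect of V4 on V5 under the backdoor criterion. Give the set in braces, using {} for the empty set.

{V8, V9}

Variables eligible for adjustment (non-descendants of V4, excluding V4 and V5): {V7, V8, V9}.
Backdoor paths from V4 to V5:
  P1: V4 <- V9 -> V5
  P2: V4 <- V8 -> V5
  P3: V4 <- V8 -> V3 <- V5
The empty set is not sufficient: P1 (V4 <- V9 -> V5) has no collider blocking it and no conditioned non-collider, so it is open.
Try {V8, V9}:
  P1: blocked at fork node V9 ∈ conditioning set.
  P2: blocked at fork node V8 ∈ conditioning set.
  P3: blocked at fork node V8 ∈ conditioning set.
{V8, V9} contains no descendant of V4 and blocks every backdoor path.
Every element of {V8, V9} is needed (dropping V8 leaves P2 open; dropping V9 leaves P1 open), so no proper subset is valid.
Among all size-2 subsets of the eligible variables, only {V8, V9} blocks every backdoor path, so it is the unique smallest valid adjustment set.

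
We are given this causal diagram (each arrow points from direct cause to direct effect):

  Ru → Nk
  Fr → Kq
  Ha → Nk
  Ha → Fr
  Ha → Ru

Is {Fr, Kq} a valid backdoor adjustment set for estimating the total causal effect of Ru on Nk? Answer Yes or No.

No

Backdoor paths from Ru to Nk (paths whose first edge points into Ru):
  P1: Ru <- Ha -> Nk
Condition 1 (no descendant of Ru in the set): holds — descendants of Ru are {Nk}; none are in {Fr, Kq}.
Condition 2 (every backdoor path blocked by {Fr, Kq}):
  P1: open — no interior node is in the conditioning set.
{Fr, Kq} does not satisfy the backdoor criterion.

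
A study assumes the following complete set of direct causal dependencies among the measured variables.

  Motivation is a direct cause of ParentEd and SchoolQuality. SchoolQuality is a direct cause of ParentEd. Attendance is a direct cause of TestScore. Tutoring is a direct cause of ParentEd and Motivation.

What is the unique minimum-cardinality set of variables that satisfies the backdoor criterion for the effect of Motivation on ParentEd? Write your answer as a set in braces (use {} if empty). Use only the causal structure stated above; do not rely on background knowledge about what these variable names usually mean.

Variables eligible for adjustment (non-descendants of Motivation, excluding Motivation and ParentEd): {Attendance, TestScore, Tutoring}.
Backdoor paths from Motivation to ParentEd:
  P1: Motivation <- Tutoring -> ParentEd
The empty set is not sufficient: P1 (Motivation <- Tutoring -> ParentEd) has no collider blocking it and no conditioned non-collider, so it is open.
Try {Tutoring}:
  P1: blocked at fork node Tutoring ∈ conditioning set.
{Tutoring} contains no descendant of Motivation and blocks every backdoor path.
No other singleton works — e.g. {Attendance} leaves P1 open — so {Tutoring} is the unique smallest valid adjustment set.

{Tutoring}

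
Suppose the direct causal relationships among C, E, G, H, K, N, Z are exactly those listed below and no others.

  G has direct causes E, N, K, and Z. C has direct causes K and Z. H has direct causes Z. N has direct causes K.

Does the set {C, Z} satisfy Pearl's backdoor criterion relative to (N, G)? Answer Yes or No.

Backdoor paths from N to G (paths whose first edge points into N):
  P1: N <- K -> G
  P2: N <- K -> C <- Z -> G
Condition 1 (no descendant of N in the set): holds — descendants of N are {G}; none are in {C, Z}.
Condition 2 (every backdoor path blocked by {C, Z}):
  P1: open — no interior node is in the conditioning set.
  P2: blocked at fork node Z ∈ conditioning set.
{C, Z} does not satisfy the backdoor criterion.

No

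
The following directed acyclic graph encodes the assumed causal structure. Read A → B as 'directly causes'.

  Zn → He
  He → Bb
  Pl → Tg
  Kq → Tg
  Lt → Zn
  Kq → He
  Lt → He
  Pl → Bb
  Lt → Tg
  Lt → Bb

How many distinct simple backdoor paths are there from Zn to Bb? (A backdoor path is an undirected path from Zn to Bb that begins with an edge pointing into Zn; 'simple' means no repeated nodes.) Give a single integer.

5

A backdoor path from Zn to Bb is any simple undirected path whose first edge points into Zn (i.e. leaves Zn via a parent).
Parents of Zn: {Lt}.
Enumerating:
  P1: Zn <- Lt -> Tg <- Pl -> Bb
  P2: Zn <- Lt -> Tg <- Kq -> He -> Bb
  P3: Zn <- Lt -> He <- Kq -> Tg <- Pl -> Bb
  P4: Zn <- Lt -> He -> Bb
  P5: Zn <- Lt -> Bb
That exhausts the simple backdoor paths. Count: 5.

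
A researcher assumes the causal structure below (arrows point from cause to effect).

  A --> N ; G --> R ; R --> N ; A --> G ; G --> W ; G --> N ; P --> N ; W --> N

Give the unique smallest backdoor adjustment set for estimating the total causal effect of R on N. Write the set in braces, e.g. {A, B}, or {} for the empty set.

Variables eligible for adjustment (non-descendants of R, excluding R and N): {A, G, P, W}.
Backdoor paths from R to N:
  P1: R <- G <- A -> N
  P2: R <- G -> W -> N
  P3: R <- G -> N
The empty set is not sufficient: P1 (R <- G <- A -> N) has no collider blocking it and no conditioned non-collider, so it is open.
Try {G}:
  P1: blocked at chain node G ∈ conditioning set.
  P2: blocked at fork node G ∈ conditioning set.
  P3: blocked at fork node G ∈ conditioning set.
{G} contains no descendant of R and blocks every backdoor path.
No other singleton works — e.g. {P} leaves P1 open — so {G} is the unique smallest valid adjustment set.

{G}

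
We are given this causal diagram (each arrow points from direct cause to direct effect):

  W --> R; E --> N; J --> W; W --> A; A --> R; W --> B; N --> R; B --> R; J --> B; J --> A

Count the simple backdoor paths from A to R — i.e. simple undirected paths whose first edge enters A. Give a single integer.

7

A backdoor path from A to R is any simple undirected path whose first edge points into A (i.e. leaves A via a parent).
Parents of A: {J, W}.
Enumerating:
  P1: A <- J -> W -> B -> R
  P2: A <- J -> W -> R
  P3: A <- J -> B <- W -> R
  P4: A <- J -> B -> R
  P5: A <- W <- J -> B -> R
  P6: A <- W -> B -> R
  P7: A <- W -> R
That exhausts the simple backdoor paths. Count: 7.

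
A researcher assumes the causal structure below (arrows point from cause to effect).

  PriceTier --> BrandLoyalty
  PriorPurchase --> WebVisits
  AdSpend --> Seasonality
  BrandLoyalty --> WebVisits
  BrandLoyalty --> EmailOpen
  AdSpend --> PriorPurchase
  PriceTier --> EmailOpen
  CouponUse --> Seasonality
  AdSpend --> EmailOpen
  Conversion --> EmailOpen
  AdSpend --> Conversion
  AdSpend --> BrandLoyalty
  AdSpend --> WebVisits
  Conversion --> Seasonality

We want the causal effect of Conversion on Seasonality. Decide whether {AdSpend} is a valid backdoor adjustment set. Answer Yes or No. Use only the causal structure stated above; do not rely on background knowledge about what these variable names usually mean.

Yes

Backdoor paths from Conversion to Seasonality (paths whose first edge points into Conversion):
  P1: Conversion <- AdSpend -> Seasonality
Condition 1 (no descendant of Conversion in the set): holds — descendants of Conversion are {EmailOpen, Seasonality}; none are in {AdSpend}.
Condition 2 (every backdoor path blocked by {AdSpend}):
  P1: blocked at fork node AdSpend ∈ conditioning set.
{AdSpend} satisfies the backdoor criterion.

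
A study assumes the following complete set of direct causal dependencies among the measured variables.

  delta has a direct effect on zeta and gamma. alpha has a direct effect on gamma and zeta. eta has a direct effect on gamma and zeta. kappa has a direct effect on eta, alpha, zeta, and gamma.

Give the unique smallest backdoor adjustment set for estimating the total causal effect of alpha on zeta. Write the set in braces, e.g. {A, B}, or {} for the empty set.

{kappa}

Variables eligible for adjustment (non-descendants of alpha, excluding alpha and zeta): {delta, eta, kappa}.
Backdoor paths from alpha to zeta:
  P1: alpha <- kappa -> eta -> gamma <- delta -> zeta
  P2: alpha <- kappa -> eta -> zeta
  P3: alpha <- kappa -> gamma <- eta -> zeta
  P4: alpha <- kappa -> gamma <- delta -> zeta
  P5: alpha <- kappa -> zeta
The empty set is not sufficient: P2 (alpha <- kappa -> eta -> zeta) has no collider blocking it and no conditioned non-collider, so it is open.
Try {kappa}:
  P1: blocked at fork node kappa ∈ conditioning set.
  P2: blocked at fork node kappa ∈ conditioning set.
  P3: blocked at fork node kappa ∈ conditioning set.
  P4: blocked at fork node kappa ∈ conditioning set.
  P5: blocked at fork node kappa ∈ conditioning set.
{kappa} contains no descendant of alpha and blocks every backdoor path.
No other singleton works — e.g. {eta} leaves P5 open — so {kappa} is the unique smallest valid adjustment set.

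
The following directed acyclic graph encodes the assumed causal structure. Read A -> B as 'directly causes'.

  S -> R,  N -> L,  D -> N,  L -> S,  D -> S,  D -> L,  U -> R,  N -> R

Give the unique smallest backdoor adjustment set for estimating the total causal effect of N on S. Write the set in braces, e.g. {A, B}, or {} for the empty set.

{D}

Variables eligible for adjustment (non-descendants of N, excluding N and S): {D, U}.
Backdoor paths from N to S:
  P1: N <- D -> L -> S
  P2: N <- D -> S
The empty set is not sufficient: P1 (N <- D -> L -> S) has no collider blocking it and no conditioned non-collider, so it is open.
Try {D}:
  P1: blocked at fork node D ∈ conditioning set.
  P2: blocked at fork node D ∈ conditioning set.
{D} contains no descendant of N and blocks every backdoor path.
No other singleton works — e.g. {U} leaves P1 open — so {D} is the unique smallest valid adjustment set.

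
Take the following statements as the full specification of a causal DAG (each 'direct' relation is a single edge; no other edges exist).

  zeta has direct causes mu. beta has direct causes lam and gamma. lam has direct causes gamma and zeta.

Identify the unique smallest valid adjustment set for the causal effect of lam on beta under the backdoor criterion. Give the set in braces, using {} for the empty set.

Variables eligible for adjustment (non-descendants of lam, excluding lam and beta): {gamma, mu, zeta}.
Backdoor paths from lam to beta:
  P1: lam <- gamma -> beta
The empty set is not sufficient: P1 (lam <- gamma -> beta) has no collider blocking it and no conditioned non-collider, so it is open.
Try {gamma}:
  P1: blocked at fork node gamma ∈ conditioning set.
{gamma} contains no descendant of lam and blocks every backdoor path.
No other singleton works — e.g. {mu} leaves P1 open — so {gamma} is the unique smallest valid adjustment set.

{gamma}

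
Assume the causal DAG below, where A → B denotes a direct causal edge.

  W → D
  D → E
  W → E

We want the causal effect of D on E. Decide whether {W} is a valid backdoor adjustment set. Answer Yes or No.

Backdoor paths from D to E (paths whose first edge points into D):
  P1: D <- W -> E
Condition 1 (no descendant of D in the set): holds — descendants of D are {E}; none are in {W}.
Condition 2 (every backdoor path blocked by {W}):
  P1: blocked at fork node W ∈ conditioning set.
{W} satisfies the backdoor criterion.

Yes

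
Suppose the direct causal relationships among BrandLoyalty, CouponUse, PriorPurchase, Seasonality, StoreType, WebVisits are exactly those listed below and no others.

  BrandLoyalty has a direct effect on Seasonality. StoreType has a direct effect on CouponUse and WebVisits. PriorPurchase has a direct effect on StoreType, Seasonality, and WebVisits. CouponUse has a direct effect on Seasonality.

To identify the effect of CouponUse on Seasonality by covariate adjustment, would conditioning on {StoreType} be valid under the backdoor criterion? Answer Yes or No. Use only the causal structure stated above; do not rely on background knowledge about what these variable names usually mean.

Backdoor paths from CouponUse to Seasonality (paths whose first edge points into CouponUse):
  P1: CouponUse <- StoreType <- PriorPurchase -> Seasonality
  P2: CouponUse <- StoreType -> WebVisits <- PriorPurchase -> Seasonality
Condition 1 (no descendant of CouponUse in the set): holds — descendants of CouponUse are {Seasonality}; none are in {StoreType}.
Condition 2 (every backdoor path blocked by {StoreType}):
  P1: blocked at chain node StoreType ∈ conditioning set.
  P2: blocked at fork node StoreType ∈ conditioning set.
{StoreType} satisfies the backdoor criterion.

Yes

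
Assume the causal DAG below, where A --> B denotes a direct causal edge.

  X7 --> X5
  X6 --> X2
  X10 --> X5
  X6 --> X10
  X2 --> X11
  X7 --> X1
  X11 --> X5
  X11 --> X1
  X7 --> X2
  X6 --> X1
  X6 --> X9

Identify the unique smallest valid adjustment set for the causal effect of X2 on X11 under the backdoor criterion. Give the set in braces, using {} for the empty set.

{}

Variables eligible for adjustment (non-descendants of X2, excluding X2 and X11): {X10, X6, X7, X9}.
Backdoor paths from X2 to X11:
  P1: X2 <- X7 -> X5 <- X10 <- X6 -> X1 <- X11
  P2: X2 <- X7 -> X5 <- X11
  P3: X2 <- X7 -> X1 <- X6 -> X10 -> X5 <- X11
  P4: X2 <- X7 -> X1 <- X11
  P5: X2 <- X6 -> X10 -> X5 <- X7 -> X1 <- X11
  P6: X2 <- X6 -> X10 -> X5 <- X11
  P7: X2 <- X6 -> X1 <- X7 -> X5 <- X11
  P8: X2 <- X6 -> X1 <- X11
Each backdoor path contains an unconditioned collider, so every path is already blocked with the empty conditioning set:
  P1: blocked at collider X5 (neither it nor any descendant is in the conditioning set).
  P2: blocked at collider X5 (neither it nor any descendant is in the conditioning set).
  P3: blocked at collider X1 (neither it nor any descendant is in the conditioning set).
  P4: blocked at collider X1 (neither it nor any descendant is in the conditioning set).
  P5: blocked at collider X5 (neither it nor any descendant is in the conditioning set).
  P6: blocked at collider X5 (neither it nor any descendant is in the conditioning set).
  P7: blocked at collider X1 (neither it nor any descendant is in the conditioning set).
  P8: blocked at collider X1 (neither it nor any descendant is in the conditioning set).
The empty set is therefore the unique smallest valid set.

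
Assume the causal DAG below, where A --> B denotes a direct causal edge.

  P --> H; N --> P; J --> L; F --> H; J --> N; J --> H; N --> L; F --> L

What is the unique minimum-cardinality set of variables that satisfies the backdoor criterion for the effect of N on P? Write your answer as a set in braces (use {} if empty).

Variables eligible for adjustment (non-descendants of N, excluding N and P): {F, J}.
Backdoor paths from N to P:
  P1: N <- J -> L <- F -> H <- P
  P2: N <- J -> H <- P
Each backdoor path contains an unconditioned collider, so every path is already blocked with the empty conditioning set:
  P1: blocked at collider L (neither it nor any descendant is in the conditioning set).
  P2: blocked at collider H (neither it nor any descendant is in the conditioning set).
The empty set is therefore the unique smallest valid set.

{}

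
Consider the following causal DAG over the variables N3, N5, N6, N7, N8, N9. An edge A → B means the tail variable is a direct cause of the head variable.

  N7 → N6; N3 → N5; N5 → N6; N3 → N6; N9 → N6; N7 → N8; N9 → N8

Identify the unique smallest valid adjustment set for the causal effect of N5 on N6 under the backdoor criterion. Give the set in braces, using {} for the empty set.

{N3}

Variables eligible for adjustment (non-descendants of N5, excluding N5 and N6): {N3, N7, N8, N9}.
Backdoor paths from N5 to N6:
  P1: N5 <- N3 -> N6
The empty set is not sufficient: P1 (N5 <- N3 -> N6) has no collider blocking it and no conditioned non-collider, so it is open.
Try {N3}:
  P1: blocked at fork node N3 ∈ conditioning set.
{N3} contains no descendant of N5 and blocks every backdoor path.
No other singleton works — e.g. {N7} leaves P1 open — so {N3} is the unique smallest valid adjustment set.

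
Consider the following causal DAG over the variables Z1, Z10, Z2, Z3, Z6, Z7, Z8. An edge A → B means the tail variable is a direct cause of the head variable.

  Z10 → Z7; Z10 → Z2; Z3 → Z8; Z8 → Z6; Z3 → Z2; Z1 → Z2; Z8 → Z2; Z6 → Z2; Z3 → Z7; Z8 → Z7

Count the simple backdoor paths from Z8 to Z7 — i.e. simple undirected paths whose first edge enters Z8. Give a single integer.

2

A backdoor path from Z8 to Z7 is any simple undirected path whose first edge points into Z8 (i.e. leaves Z8 via a parent).
Parents of Z8: {Z3}.
Enumerating:
  P1: Z8 <- Z3 -> Z7
  P2: Z8 <- Z3 -> Z2 <- Z10 -> Z7
That exhausts the simple backdoor paths. Count: 2.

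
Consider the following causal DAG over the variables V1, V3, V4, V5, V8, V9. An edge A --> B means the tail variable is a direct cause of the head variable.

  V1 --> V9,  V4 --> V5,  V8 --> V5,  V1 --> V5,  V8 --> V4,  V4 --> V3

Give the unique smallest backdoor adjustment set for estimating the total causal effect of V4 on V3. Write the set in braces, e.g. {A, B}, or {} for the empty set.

{}

Variables eligible for adjustment (non-descendants of V4, excluding V4 and V3): {V1, V8, V9}.
Backdoor paths from V4 to V3:
  (none)
With no backdoor paths the empty set already satisfies the criterion, and it is trivially minimal.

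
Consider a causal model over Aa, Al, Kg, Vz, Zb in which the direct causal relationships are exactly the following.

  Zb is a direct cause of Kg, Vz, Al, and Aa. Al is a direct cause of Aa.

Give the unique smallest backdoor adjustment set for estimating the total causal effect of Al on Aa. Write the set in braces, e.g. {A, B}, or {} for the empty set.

{Zb}

Variables eligible for adjustment (non-descendants of Al, excluding Al and Aa): {Kg, Vz, Zb}.
Backdoor paths from Al to Aa:
  P1: Al <- Zb -> Aa
The empty set is not sufficient: P1 (Al <- Zb -> Aa) has no collider blocking it and no conditioned non-collider, so it is open.
Try {Zb}:
  P1: blocked at fork node Zb ∈ conditioning set.
{Zb} contains no descendant of Al and blocks every backdoor path.
No other singleton works — e.g. {Kg} leaves P1 open — so {Zb} is the unique smallest valid adjustment set.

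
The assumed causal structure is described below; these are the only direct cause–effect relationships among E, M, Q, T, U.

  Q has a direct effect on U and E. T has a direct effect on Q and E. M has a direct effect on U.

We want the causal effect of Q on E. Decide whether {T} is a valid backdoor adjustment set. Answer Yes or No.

Yes

Backdoor paths from Q to E (paths whose first edge points into Q):
  P1: Q <- T -> E
Condition 1 (no descendant of Q in the set): holds — descendants of Q are {E, U}; none are in {T}.
Condition 2 (every backdoor path blocked by {T}):
  P1: blocked at fork node T ∈ conditioning set.
{T} satisfies the backdoor criterion.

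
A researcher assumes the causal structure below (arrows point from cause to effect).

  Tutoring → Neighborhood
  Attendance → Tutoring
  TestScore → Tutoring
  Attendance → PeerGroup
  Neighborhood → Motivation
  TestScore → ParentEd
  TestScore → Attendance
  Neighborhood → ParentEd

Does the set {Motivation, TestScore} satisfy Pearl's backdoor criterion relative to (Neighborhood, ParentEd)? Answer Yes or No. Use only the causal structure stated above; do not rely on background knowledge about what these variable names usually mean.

Backdoor paths from Neighborhood to ParentEd (paths whose first edge points into Neighborhood):
  P1: Neighborhood <- Tutoring <- TestScore -> ParentEd
  P2: Neighborhood <- Tutoring <- Attendance <- TestScore -> ParentEd
Condition 1 (no descendant of Neighborhood in the set): FAILS — Motivation is a descendant of Neighborhood.
Condition 2 (every backdoor path blocked by {Motivation, TestScore}):
  P1: blocked at fork node TestScore ∈ conditioning set.
  P2: blocked at fork node TestScore ∈ conditioning set.
{Motivation, TestScore} does not satisfy the backdoor criterion.

No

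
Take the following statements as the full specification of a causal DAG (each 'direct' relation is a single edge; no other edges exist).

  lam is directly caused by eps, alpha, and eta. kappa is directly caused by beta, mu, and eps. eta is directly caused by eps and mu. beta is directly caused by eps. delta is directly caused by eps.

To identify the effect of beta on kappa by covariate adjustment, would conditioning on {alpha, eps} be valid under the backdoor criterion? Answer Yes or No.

Yes

Backdoor paths from beta to kappa (paths whose first edge points into beta):
  P1: beta <- eps -> kappa
  P2: beta <- eps -> eta <- mu -> kappa
  P3: beta <- eps -> lam <- eta <- mu -> kappa
Condition 1 (no descendant of beta in the set): holds — descendants of beta are {kappa}; none are in {alpha, eps}.
Condition 2 (every backdoor path blocked by {alpha, eps}):
  P1: blocked at fork node eps ∈ conditioning set.
  P2: blocked at fork node eps ∈ conditioning set.
  P3: blocked at fork node eps ∈ conditioning set.
{alpha, eps} satisfies the backdoor criterion.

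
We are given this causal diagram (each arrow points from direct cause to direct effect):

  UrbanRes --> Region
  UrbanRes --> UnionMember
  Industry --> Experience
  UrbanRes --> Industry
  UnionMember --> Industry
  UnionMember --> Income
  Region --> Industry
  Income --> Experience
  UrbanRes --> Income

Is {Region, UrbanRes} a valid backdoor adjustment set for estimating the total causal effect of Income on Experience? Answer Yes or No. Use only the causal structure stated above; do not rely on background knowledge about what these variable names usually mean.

Backdoor paths from Income to Experience (paths whose first edge points into Income):
  P1: Income <- UrbanRes -> UnionMember -> Industry -> Experience
  P2: Income <- UrbanRes -> Region -> Industry -> Experience
  P3: Income <- UrbanRes -> Industry -> Experience
  P4: Income <- UnionMember <- UrbanRes -> Region -> Industry -> Experience
  P5: Income <- UnionMember <- UrbanRes -> Industry -> Experience
  P6: Income <- UnionMember -> Industry -> Experience
Condition 1 (no descendant of Income in the set): holds — descendants of Income are {Experience}; none are in {Region, UrbanRes}.
Condition 2 (every backdoor path blocked by {Region, UrbanRes}):
  P1: blocked at fork node UrbanRes ∈ conditioning set.
  P2: blocked at fork node UrbanRes ∈ conditioning set.
  P3: blocked at fork node UrbanRes ∈ conditioning set.
  P4: blocked at fork node UrbanRes ∈ conditioning set.
  P5: blocked at fork node UrbanRes ∈ conditioning set.
  P6: open — no interior node is in the conditioning set.
{Region, UrbanRes} does not satisfy the backdoor criterion.

No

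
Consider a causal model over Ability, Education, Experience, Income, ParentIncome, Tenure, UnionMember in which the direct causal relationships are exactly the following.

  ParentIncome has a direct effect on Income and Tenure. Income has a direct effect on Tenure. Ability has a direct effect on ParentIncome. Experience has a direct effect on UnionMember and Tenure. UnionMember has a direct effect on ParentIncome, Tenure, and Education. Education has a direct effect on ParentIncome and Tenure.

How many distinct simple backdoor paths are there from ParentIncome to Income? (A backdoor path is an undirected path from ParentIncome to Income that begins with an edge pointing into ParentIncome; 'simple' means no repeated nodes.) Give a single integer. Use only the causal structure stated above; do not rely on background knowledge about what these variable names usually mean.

A backdoor path from ParentIncome to Income is any simple undirected path whose first edge points into ParentIncome (i.e. leaves ParentIncome via a parent).
Parents of ParentIncome: {Ability, Education, UnionMember}.
Enumerating:
  P1: ParentIncome <- UnionMember <- Experience -> Tenure <- Income
  P2: ParentIncome <- UnionMember -> Education -> Tenure <- Income
  P3: ParentIncome <- UnionMember -> Tenure <- Income
  P4: ParentIncome <- Education <- UnionMember <- Experience -> Tenure <- Income
  P5: ParentIncome <- Education <- UnionMember -> Tenure <- Income
  P6: ParentIncome <- Education -> Tenure <- Income
That exhausts the simple backdoor paths. Count: 6.

6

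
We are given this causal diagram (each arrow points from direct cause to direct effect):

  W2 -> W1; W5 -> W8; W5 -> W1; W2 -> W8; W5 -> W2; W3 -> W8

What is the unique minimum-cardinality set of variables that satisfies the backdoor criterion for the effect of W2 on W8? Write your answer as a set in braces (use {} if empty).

Variables eligible for adjustment (non-descendants of W2, excluding W2 and W8): {W3, W5}.
Backdoor paths from W2 to W8:
  P1: W2 <- W5 -> W8
The empty set is not sufficient: P1 (W2 <- W5 -> W8) has no collider blocking it and no conditioned non-collider, so it is open.
Try {W5}:
  P1: blocked at fork node W5 ∈ conditioning set.
{W5} contains no descendant of W2 and blocks every backdoor path.
No other singleton works — e.g. {W3} leaves P1 open — so {W5} is the unique smallest valid adjustment set.

{W5}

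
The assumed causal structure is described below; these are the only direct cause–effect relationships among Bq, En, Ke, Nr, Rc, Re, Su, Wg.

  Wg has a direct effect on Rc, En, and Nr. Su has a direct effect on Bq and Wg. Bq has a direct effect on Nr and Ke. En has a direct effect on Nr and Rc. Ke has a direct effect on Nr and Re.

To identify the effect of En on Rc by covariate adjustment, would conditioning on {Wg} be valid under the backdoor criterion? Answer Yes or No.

Yes

Backdoor paths from En to Rc (paths whose first edge points into En):
  P1: En <- Wg -> Rc
Condition 1 (no descendant of En in the set): holds — descendants of En are {Nr, Rc}; none are in {Wg}.
Condition 2 (every backdoor path blocked by {Wg}):
  P1: blocked at fork node Wg ∈ conditioning set.
{Wg} satisfies the backdoor criterion.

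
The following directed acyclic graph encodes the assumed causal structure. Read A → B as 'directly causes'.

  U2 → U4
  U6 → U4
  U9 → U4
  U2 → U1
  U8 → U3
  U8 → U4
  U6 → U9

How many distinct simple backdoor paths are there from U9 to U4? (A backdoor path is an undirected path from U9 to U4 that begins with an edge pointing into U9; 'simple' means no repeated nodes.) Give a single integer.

1

A backdoor path from U9 to U4 is any simple undirected path whose first edge points into U9 (i.e. leaves U9 via a parent).
Parents of U9: {U6}.
Enumerating:
  P1: U9 <- U6 -> U4
That exhausts the simple backdoor paths. Count: 1.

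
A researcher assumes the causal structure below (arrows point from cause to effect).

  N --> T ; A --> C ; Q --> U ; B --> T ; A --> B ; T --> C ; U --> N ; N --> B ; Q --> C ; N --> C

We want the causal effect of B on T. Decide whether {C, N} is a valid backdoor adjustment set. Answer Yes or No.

Backdoor paths from B to T (paths whose first edge points into B):
  P1: B <- N <- U <- Q -> C <- T
  P2: B <- N -> T
  P3: B <- N -> C <- T
  P4: B <- A -> C <- Q -> U -> N -> T
  P5: B <- A -> C <- N -> T
  P6: B <- A -> C <- T
Condition 1 (no descendant of B in the set): FAILS — C is a descendant of B.
Condition 2 (every backdoor path blocked by {C, N}):
  P1: blocked at chain node N ∈ conditioning set.
  P2: blocked at fork node N ∈ conditioning set.
  P3: blocked at fork node N ∈ conditioning set.
  P4: blocked at chain node N ∈ conditioning set.
  P5: blocked at fork node N ∈ conditioning set.
  P6: open — collider(s) C are conditioned on (or have a conditioned descendant) and no non-collider on the path is in the set.
{C, N} does not satisfy the backdoor criterion.

No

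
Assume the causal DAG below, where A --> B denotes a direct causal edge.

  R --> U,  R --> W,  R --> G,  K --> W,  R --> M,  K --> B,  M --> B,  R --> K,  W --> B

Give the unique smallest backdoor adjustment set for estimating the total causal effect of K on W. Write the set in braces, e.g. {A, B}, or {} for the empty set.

{R}

Variables eligible for adjustment (non-descendants of K, excluding K and W): {G, M, R, U}.
Backdoor paths from K to W:
  P1: K <- R -> M -> B <- W
  P2: K <- R -> W
The empty set is not sufficient: P2 (K <- R -> W) has no collider blocking it and no conditioned non-collider, so it is open.
Try {R}:
  P1: blocked at fork node R ∈ conditioning set.
  P2: blocked at fork node R ∈ conditioning set.
{R} contains no descendant of K and blocks every backdoor path.
No other singleton works — e.g. {U} leaves P2 open — so {R} is the unique smallest valid adjustment set.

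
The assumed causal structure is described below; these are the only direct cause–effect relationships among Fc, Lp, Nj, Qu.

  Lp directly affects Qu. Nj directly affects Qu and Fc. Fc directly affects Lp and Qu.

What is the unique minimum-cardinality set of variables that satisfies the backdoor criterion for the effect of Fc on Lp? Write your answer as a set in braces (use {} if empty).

{}

Variables eligible for adjustment (non-descendants of Fc, excluding Fc and Lp): {Nj}.
Backdoor paths from Fc to Lp:
  P1: Fc <- Nj -> Qu <- Lp
Each backdoor path contains an unconditioned collider, so every path is already blocked with the empty conditioning set:
  P1: blocked at collider Qu (neither it nor any descendant is in the conditioning set).
The empty set is therefore the unique smallest valid set.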